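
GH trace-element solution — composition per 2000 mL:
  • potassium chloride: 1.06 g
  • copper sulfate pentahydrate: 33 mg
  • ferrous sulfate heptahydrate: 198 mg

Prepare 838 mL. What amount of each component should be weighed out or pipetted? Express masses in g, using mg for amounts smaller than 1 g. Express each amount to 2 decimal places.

potassium chloride 444.14 mg; copper sulfate pentahydrate 13.83 mg; ferrous sulfate heptahydrate 82.96 mg

Scale factor = 838 mL / 2000 mL = 0.419.
potassium chloride: 1.06 g × (838 mL / 2000 mL) = 0.44414 g = 444.14 mg
copper sulfate pentahydrate: 33 mg × (838 mL / 2000 mL) = 13.83 mg
ferrous sulfate heptahydrate: 198 mg × (838 mL / 2000 mL) = 82.96 mg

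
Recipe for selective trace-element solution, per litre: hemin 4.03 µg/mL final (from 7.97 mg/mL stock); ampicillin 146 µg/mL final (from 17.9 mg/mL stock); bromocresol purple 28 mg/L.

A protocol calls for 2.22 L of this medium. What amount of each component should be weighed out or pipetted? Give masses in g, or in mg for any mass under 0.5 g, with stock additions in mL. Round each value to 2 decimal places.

Working volume: 2.22 L.
hemin: V = C2·V2/C1 = 4.03 µg/mL × 2220 mL ÷ 7970 µg/mL = 1.12 mL
ampicillin: V = C2·V2/C1 = 146 µg/mL × 2220 mL ÷ 17900 µg/mL = 18.11 mL
bromocresol purple: 28 mg/L × 2.22 L = 62.16 mg

hemin 1.12 mL; ampicillin 18.11 mL; bromocresol purple 62.16 mg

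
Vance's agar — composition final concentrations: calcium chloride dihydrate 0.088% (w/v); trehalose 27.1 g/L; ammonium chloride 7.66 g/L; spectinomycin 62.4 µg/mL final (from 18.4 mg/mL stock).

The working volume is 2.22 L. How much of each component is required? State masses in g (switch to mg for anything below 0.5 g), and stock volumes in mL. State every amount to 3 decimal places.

calcium chloride dihydrate 1.954 g; trehalose 60.162 g; ammonium chloride 17.005 g; spectinomycin 7.529 mL

Scale factor relative to 1 L: 2.22.
calcium chloride dihydrate: 0.088% w/v = 0.88 g/L → 0.88 × 2.22 L = 1.954 g
trehalose: 27.1 g/L × 2.22 L = 60.162 g
ammonium chloride: 7.66 g/L × 2.22 L = 17.005 g
spectinomycin: V = C2·V2/C1 = 62.4 µg/mL × 2220 mL ÷ 18400 µg/mL = 7.529 mL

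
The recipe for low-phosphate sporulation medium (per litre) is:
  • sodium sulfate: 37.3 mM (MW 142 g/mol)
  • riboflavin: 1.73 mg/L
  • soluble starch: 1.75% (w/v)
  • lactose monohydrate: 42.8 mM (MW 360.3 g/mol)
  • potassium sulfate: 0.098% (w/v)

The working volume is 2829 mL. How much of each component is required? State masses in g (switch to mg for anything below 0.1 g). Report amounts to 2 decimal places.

Working volume: 2829 mL = 2.829 L.
sodium sulfate: 37.3 mmol/L × 142 g/mol × 2.829 L ÷ 1000 = 14.98 g
riboflavin: 1.73 mg/L × 2.829 L = 4.89 mg
soluble starch: 1.75% w/v = 17.5 g/L → 17.5 × 2.829 L = 49.51 g
lactose monohydrate: 42.8 mmol/L × 360.3 g/mol × 2.829 L ÷ 1000 = 43.63 g
potassium sulfate: 0.098 g per 100 mL × 2829 mL ÷ 100 = 2.77 g

sodium sulfate 14.98 g; riboflavin 4.89 mg; soluble starch 49.51 g; lactose monohydrate 43.63 g; potassium sulfate 2.77 g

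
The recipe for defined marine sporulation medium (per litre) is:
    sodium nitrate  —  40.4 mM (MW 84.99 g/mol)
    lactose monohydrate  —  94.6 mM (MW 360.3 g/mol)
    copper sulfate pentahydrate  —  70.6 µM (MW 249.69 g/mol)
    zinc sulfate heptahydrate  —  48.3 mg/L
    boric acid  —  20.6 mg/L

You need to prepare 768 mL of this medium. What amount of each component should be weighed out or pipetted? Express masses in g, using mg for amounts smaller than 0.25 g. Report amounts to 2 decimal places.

Working volume: 768 mL = 0.768 L.
sodium nitrate: 40.4 mmol/L × 84.99 g/mol × 0.768 L ÷ 1000 = 2.64 g
lactose monohydrate: 94.6 mmol/L × 360.3 g/mol × 0.768 L ÷ 1000 = 26.18 g
copper sulfate pentahydrate: 70.6 µmol/L × 249.69 g/mol × 0.768 L ÷ 1000 = 13.54 mg
zinc sulfate heptahydrate: 48.3 mg/L × 0.768 L = 37.09 mg
boric acid: 20.6 mg/L × 0.768 L = 15.82 mg

sodium nitrate 2.64 g; lactose monohydrate 26.18 g; copper sulfate pentahydrate 13.54 mg; zinc sulfate heptahydrate 37.09 mg; boric acid 15.82 mg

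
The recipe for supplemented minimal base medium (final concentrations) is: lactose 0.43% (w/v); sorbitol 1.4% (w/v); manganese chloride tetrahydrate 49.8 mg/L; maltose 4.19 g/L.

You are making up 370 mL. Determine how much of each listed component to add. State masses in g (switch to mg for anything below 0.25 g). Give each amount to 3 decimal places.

lactose 1.591 g; sorbitol 5.180 g; manganese chloride tetrahydrate 18.426 mg; maltose 1.550 g

Target volume = 370 mL = 0.37 L.
lactose: 0.43 g per 100 mL × 370 mL ÷ 100 = 1.591 g
sorbitol: 1.4 g per 100 mL × 370 mL ÷ 100 = 5.180 g
manganese chloride tetrahydrate: 49.8 mg/L × 0.37 L = 18.426 mg
maltose: 4.19 g/L × 0.37 L = 1.550 g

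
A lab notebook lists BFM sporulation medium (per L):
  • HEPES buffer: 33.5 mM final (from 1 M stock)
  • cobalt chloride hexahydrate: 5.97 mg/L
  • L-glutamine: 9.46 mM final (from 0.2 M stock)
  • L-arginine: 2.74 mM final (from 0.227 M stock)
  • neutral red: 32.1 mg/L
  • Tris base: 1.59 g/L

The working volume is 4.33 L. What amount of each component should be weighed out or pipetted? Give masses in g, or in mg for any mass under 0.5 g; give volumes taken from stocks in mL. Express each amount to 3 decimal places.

Working volume: 4.33 L.
HEPES buffer: C1V1 = C2V2 → 33.5 mM × 4330 mL ÷ 1000 mM = 145.055 mL
cobalt chloride hexahydrate: 5.97 mg/L × 4.33 L = 25.850 mg
L-glutamine: C1V1 = C2V2 → 9.46 mM × 4330 mL ÷ 200 mM = 204.809 mL
L-arginine: V = C2·V2/C1 = 2.74 mM × 4330 mL ÷ 227 mM = 52.265 mL
neutral red: 32.1 mg/L × 4.33 L = 138.993 mg
Tris base: 1.59 g/L × 4.33 L = 6.885 g

HEPES buffer 145.055 mL; cobalt chloride hexahydrate 25.850 mg; L-glutamine 204.809 mL; L-arginine 52.265 mL; neutral red 138.993 mg; Tris base 6.885 g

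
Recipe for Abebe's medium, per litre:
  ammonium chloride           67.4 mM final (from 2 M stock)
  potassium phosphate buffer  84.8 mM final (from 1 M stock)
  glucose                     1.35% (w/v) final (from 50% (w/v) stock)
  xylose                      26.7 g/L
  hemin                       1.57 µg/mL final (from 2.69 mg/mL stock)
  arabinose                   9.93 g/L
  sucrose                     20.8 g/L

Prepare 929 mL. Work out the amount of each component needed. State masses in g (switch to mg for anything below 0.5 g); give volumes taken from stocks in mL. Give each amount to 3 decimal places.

ammonium chloride 31.307 mL; potassium phosphate buffer 78.779 mL; glucose 25.083 mL; xylose 24.804 g; hemin 0.542 mL; arabinose 9.225 g; sucrose 19.323 g

Target volume = 929 mL = 0.929 L.
ammonium chloride: dilute stock: 67.4 mM × 929 mL ÷ 2000 mM = 31.307 mL
potassium phosphate buffer: dilute stock: 84.8 mM × 929 mL ÷ 1000 mM = 78.779 mL
glucose: dilute stock: 1.35% ÷ 50% × 929 mL = 25.083 mL
xylose: 26.7 g/L × 0.929 L = 24.804 g
hemin: dilute stock: 1.57 µg/mL × 929 mL ÷ 2690 µg/mL = 0.542 mL
arabinose: 9.93 g/L × 0.929 L = 9.225 g
sucrose: 20.8 g/L × 0.929 L = 19.323 g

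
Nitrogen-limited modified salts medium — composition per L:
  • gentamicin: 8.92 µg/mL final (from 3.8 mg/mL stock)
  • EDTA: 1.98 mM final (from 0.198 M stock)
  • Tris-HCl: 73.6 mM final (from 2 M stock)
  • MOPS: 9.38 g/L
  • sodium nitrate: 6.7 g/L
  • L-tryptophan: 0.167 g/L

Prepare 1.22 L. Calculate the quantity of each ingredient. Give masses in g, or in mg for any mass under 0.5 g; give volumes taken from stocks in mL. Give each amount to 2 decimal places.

Scale factor relative to 1 L: 1.22.
gentamicin: V = C2·V2/C1 = 8.92 µg/mL × 1220 mL ÷ 3800 µg/mL = 2.86 mL
EDTA: C1V1 = C2V2 → 1.98 mM × 1220 mL ÷ 198 mM = 12.20 mL
Tris-HCl: C1V1 = C2V2 → 73.6 mM × 1220 mL ÷ 2000 mM = 44.90 mL
MOPS: 9.38 g/L × 1.22 L = 11.44 g
sodium nitrate: 6.7 g/L × 1.22 L = 8.17 g
L-tryptophan: 0.167 g/L × 1.22 L = 0.20374 g = 203.74 mg

gentamicin 2.86 mL; EDTA 12.20 mL; Tris-HCl 44.90 mL; MOPS 11.44 g; sodium nitrate 8.17 g; L-tryptophan 203.74 mg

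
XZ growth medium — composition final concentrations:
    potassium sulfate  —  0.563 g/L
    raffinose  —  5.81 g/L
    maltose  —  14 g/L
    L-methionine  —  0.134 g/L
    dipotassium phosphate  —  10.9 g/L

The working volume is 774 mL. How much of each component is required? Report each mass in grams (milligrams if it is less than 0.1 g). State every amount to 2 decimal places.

Working volume: 774 mL = 0.774 L.
potassium sulfate: 0.563 g/L × 0.774 L = 0.44 g
raffinose: 5.81 g/L × 0.774 L = 4.50 g
maltose: 14 g/L × 0.774 L = 10.84 g
L-methionine: 0.134 g/L × 0.774 L = 0.10 g
dipotassium phosphate: 10.9 g/L × 0.774 L = 8.44 g

potassium sulfate 0.44 g; raffinose 4.50 g; maltose 10.84 g; L-methionine 0.10 g; dipotassium phosphate 8.44 g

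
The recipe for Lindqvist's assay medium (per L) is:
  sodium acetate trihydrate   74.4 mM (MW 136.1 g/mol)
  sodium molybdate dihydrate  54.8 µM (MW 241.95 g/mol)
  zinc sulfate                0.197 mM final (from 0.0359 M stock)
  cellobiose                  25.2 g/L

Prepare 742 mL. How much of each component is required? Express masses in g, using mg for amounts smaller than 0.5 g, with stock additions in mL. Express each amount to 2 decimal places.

sodium acetate trihydrate 7.51 g; sodium molybdate dihydrate 9.84 mg; zinc sulfate 4.07 mL; cellobiose 18.70 g

Scale factor relative to 1 L: 0.742.
sodium acetate trihydrate: 74.4 mmol/L × 136.1 g/mol × 0.742 L ÷ 1000 = 7.51 g
sodium molybdate dihydrate: 54.8 µmol/L × 241.95 g/mol × 0.742 L ÷ 1000 = 9.84 mg
zinc sulfate: V = C2·V2/C1 = 0.197 mM × 742 mL ÷ 35.9 mM = 4.07 mL
cellobiose: 25.2 g/L × 0.742 L = 18.70 g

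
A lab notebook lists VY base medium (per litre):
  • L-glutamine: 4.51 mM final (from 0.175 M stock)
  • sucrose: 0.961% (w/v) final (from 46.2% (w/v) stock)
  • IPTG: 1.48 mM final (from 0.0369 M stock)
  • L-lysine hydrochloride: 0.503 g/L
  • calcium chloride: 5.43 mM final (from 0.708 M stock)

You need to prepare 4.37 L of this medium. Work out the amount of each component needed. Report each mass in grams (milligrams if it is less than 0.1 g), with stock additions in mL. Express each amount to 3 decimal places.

L-glutamine 112.621 mL; sucrose 90.900 mL; IPTG 175.274 mL; L-lysine hydrochloride 2.198 g; calcium chloride 33.516 mL

Working volume: 4.37 L.
L-glutamine: C1V1 = C2V2 → 4.51 mM × 4370 mL ÷ 175 mM = 112.621 mL
sucrose: dilute stock: 0.961% ÷ 46.2% × 4370 mL = 90.900 mL
IPTG: C1V1 = C2V2 → 1.48 mM × 4370 mL ÷ 36.9 mM = 175.274 mL
L-lysine hydrochloride: 0.503 g/L × 4.37 L = 2.198 g
calcium chloride: C1V1 = C2V2 → 5.43 mM × 4370 mL ÷ 708 mM = 33.516 mL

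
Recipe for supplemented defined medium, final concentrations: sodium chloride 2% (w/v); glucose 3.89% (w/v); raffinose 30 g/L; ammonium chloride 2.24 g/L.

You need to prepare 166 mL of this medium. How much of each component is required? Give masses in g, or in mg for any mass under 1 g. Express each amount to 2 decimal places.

sodium chloride 3.32 g; glucose 6.46 g; raffinose 4.98 g; ammonium chloride 371.84 mg

Target volume = 166 mL = 0.166 L.
sodium chloride: 2% w/v = 20 g/L → 20 × 0.166 L = 3.32 g
glucose: 3.89% w/v = 38.9 g/L → 38.9 × 0.166 L = 6.46 g
raffinose: 30 g/L × 0.166 L = 4.98 g
ammonium chloride: 2.24 g/L × 0.166 L = 0.37184 g = 371.84 mg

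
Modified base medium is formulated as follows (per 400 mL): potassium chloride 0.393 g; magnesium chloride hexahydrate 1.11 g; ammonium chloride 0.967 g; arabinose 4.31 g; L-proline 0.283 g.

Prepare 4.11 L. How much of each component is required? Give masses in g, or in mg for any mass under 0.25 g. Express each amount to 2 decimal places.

Scale factor = 4110 mL / 400 mL = 10.275.
potassium chloride: 0.393 g × (4110 mL / 400 mL) = 4.04 g
magnesium chloride hexahydrate: 1.11 g × (4110 mL / 400 mL) = 11.41 g
ammonium chloride: 0.967 g × (4110 mL / 400 mL) = 9.94 g
arabinose: 4.31 g × (4110 mL / 400 mL) = 44.29 g
L-proline: 0.283 g × (4110 mL / 400 mL) = 2.91 g

potassium chloride 4.04 g; magnesium chloride hexahydrate 11.41 g; ammonium chloride 9.94 g; arabinose 44.29 g; L-proline 2.91 g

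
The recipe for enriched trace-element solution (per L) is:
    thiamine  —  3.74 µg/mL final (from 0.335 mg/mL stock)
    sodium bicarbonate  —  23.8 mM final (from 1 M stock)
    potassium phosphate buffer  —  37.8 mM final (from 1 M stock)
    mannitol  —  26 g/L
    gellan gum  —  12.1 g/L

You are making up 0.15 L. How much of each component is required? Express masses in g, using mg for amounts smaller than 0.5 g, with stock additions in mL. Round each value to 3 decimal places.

thiamine 1.675 mL; sodium bicarbonate 3.570 mL; potassium phosphate buffer 5.670 mL; mannitol 3.900 g; gellan gum 1.815 g

Scale factor relative to 1 L: 0.15.
thiamine: V = C2·V2/C1 = 3.74 µg/mL × 150 mL ÷ 335 µg/mL = 1.675 mL
sodium bicarbonate: V = C2·V2/C1 = 23.8 mM × 150 mL ÷ 1000 mM = 3.570 mL
potassium phosphate buffer: C1V1 = C2V2 → 37.8 mM × 150 mL ÷ 1000 mM = 5.670 mL
mannitol: 26 g/L × 0.15 L = 3.900 g
gellan gum: 12.1 g/L × 0.15 L = 1.815 g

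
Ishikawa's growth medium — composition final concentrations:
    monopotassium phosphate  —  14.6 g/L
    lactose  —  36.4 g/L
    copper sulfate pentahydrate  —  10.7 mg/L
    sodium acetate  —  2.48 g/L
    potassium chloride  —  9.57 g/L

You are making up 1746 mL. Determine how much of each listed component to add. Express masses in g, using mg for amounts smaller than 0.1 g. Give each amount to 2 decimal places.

Scale factor relative to 1 L: 1.746.
monopotassium phosphate: 14.6 g/L × 1.746 L = 25.49 g
lactose: 36.4 g/L × 1.746 L = 63.55 g
copper sulfate pentahydrate: 10.7 mg/L × 1.746 L = 18.68 mg
sodium acetate: 2.48 g/L × 1.746 L = 4.33 g
potassium chloride: 9.57 g/L × 1.746 L = 16.71 g

monopotassium phosphate 25.49 g; lactose 63.55 g; copper sulfate pentahydrate 18.68 mg; sodium acetate 4.33 g; potassium chloride 16.71 g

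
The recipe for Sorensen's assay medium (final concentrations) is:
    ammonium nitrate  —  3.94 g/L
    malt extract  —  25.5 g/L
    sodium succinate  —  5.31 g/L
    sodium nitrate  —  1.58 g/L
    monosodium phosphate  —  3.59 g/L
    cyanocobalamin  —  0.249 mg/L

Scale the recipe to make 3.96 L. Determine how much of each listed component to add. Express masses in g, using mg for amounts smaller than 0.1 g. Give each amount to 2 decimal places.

ammonium nitrate 15.60 g; malt extract 100.98 g; sodium succinate 21.03 g; sodium nitrate 6.26 g; monosodium phosphate 14.22 g; cyanocobalamin 0.99 mg

Working volume: 3.96 L.
ammonium nitrate: 3.94 g/L × 3.96 L = 15.60 g
malt extract: 25.5 g/L × 3.96 L = 100.98 g
sodium succinate: 5.31 g/L × 3.96 L = 21.03 g
sodium nitrate: 1.58 g/L × 3.96 L = 6.26 g
monosodium phosphate: 3.59 g/L × 3.96 L = 14.22 g
cyanocobalamin: 0.249 mg/L × 3.96 L = 0.99 mg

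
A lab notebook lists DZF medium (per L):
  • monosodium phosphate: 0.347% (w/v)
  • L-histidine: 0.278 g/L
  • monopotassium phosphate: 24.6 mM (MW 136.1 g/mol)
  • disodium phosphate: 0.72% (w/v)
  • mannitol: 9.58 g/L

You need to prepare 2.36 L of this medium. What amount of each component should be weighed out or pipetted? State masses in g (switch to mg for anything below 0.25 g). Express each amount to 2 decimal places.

monosodium phosphate 8.19 g; L-histidine 0.66 g; monopotassium phosphate 7.90 g; disodium phosphate 16.99 g; mannitol 22.61 g

Scale factor relative to 1 L: 2.36.
monosodium phosphate: 0.347 g per 100 mL × 2360 mL ÷ 100 = 8.19 g
L-histidine: 0.278 g/L × 2.36 L = 0.66 g
monopotassium phosphate: 24.6 mmol/L × 136.1 g/mol × 2.36 L ÷ 1000 = 7.90 g
disodium phosphate: 0.72 g per 100 mL × 2360 mL ÷ 100 = 16.99 g
mannitol: 9.58 g/L × 2.36 L = 22.61 g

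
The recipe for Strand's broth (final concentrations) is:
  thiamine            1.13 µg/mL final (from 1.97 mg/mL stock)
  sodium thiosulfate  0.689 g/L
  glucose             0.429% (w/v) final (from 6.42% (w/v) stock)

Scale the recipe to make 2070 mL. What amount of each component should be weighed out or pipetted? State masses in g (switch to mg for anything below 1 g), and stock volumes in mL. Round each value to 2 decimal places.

Target volume = 2070 mL = 2.07 L.
thiamine: C1V1 = C2V2 → 1.13 µg/mL × 2070 mL ÷ 1970 µg/mL = 1.19 mL
sodium thiosulfate: 0.689 g/L × 2.07 L = 1.43 g
glucose: C1V1 = C2V2 → 0.429% ÷ 6.42% × 2070 mL = 138.32 mL

thiamine 1.19 mL; sodium thiosulfate 1.43 g; glucose 138.32 mL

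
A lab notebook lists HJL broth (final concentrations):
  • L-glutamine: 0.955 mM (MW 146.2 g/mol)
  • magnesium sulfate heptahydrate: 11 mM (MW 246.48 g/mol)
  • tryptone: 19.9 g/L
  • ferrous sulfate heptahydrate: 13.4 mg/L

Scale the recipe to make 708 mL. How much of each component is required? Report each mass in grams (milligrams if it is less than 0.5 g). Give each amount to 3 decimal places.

Working volume: 708 mL = 0.708 L.
L-glutamine: 0.955 mmol/L × 146.2 mg/mmol × 0.708 L = 98.852 mg
magnesium sulfate heptahydrate: 11 mmol/L × 246.48 g/mol × 0.708 L ÷ 1000 = 1.920 g
tryptone: 19.9 g/L × 0.708 L = 14.089 g
ferrous sulfate heptahydrate: 13.4 mg/L × 0.708 L = 9.487 mg

L-glutamine 98.852 mg; magnesium sulfate heptahydrate 1.920 g; tryptone 14.089 g; ferrous sulfate heptahydrate 9.487 mg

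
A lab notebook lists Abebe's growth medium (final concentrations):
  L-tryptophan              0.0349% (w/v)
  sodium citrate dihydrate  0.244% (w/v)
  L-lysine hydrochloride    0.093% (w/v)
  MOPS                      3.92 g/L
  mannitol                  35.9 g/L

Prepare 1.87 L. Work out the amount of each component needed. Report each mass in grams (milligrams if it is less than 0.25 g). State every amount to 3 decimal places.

L-tryptophan 0.653 g; sodium citrate dihydrate 4.563 g; L-lysine hydrochloride 1.739 g; MOPS 7.330 g; mannitol 67.133 g

Working volume: 1.87 L.
L-tryptophan: 0.0349% w/v = 0.349 g/L → 0.349 × 1.87 L = 0.653 g
sodium citrate dihydrate: 0.244 g per 100 mL × 1870 mL ÷ 100 = 4.563 g
L-lysine hydrochloride: 0.093% w/v = 0.93 g/L → 0.93 × 1.87 L = 1.739 g
MOPS: 3.92 g/L × 1.87 L = 7.330 g
mannitol: 35.9 g/L × 1.87 L = 67.133 g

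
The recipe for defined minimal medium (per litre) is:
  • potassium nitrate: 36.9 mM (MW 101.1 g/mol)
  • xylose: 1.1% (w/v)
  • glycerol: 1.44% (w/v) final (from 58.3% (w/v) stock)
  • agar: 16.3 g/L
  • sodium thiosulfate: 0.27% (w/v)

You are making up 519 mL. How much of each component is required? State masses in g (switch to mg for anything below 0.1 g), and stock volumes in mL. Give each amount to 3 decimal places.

potassium nitrate 1.936 g; xylose 5.709 g; glycerol 12.819 mL; agar 8.460 g; sodium thiosulfate 1.401 g

Scale factor relative to 1 L: 0.519.
potassium nitrate: 36.9 mmol/L × 101.1 g/mol × 0.519 L ÷ 1000 = 1.936 g
xylose: 1.1% w/v = 11 g/L → 11 × 0.519 L = 5.709 g
glycerol: dilute stock: 1.44% ÷ 58.3% × 519 mL = 12.819 mL
agar: 16.3 g/L × 0.519 L = 8.460 g
sodium thiosulfate: 0.27 g per 100 mL × 519 mL ÷ 100 = 1.401 g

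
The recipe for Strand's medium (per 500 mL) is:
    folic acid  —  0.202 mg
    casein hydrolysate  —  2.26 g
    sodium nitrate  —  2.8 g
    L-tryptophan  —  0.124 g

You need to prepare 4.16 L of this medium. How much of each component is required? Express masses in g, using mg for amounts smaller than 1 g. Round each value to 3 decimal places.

Ratio of target to recipe volume: 4160 / 500 = 8.32.
folic acid: 0.202 mg × (4160 mL / 500 mL) = 1.681 mg
casein hydrolysate: 2.26 g × (4160 mL / 500 mL) = 18.803 g
sodium nitrate: 2.8 g × (4160 mL / 500 mL) = 23.296 g
L-tryptophan: 0.124 g × (4160 mL / 500 mL) = 1.032 g

folic acid 1.681 mg; casein hydrolysate 18.803 g; sodium nitrate 23.296 g; L-tryptophan 1.032 g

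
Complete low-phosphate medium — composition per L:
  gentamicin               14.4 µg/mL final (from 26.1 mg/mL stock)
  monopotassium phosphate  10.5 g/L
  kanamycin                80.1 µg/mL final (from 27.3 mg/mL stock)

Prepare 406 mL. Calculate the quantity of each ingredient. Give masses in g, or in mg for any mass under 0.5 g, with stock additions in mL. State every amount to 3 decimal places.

gentamicin 0.224 mL; monopotassium phosphate 4.263 g; kanamycin 1.191 mL

Working volume: 406 mL = 0.406 L.
gentamicin: V = C2·V2/C1 = 14.4 µg/mL × 406 mL ÷ 26100 µg/mL = 0.224 mL
monopotassium phosphate: 10.5 g/L × 0.406 L = 4.263 g
kanamycin: C1V1 = C2V2 → 80.1 µg/mL × 406 mL ÷ 27300 µg/mL = 1.191 mL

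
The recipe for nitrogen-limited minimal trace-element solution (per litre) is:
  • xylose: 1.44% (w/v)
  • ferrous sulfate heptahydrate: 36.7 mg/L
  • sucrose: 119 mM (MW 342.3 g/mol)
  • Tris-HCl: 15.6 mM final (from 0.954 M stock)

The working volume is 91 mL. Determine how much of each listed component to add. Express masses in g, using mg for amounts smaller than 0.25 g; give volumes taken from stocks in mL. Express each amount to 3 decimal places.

xylose 1.310 g; ferrous sulfate heptahydrate 3.340 mg; sucrose 3.707 g; Tris-HCl 1.488 mL

Working volume: 91 mL = 0.091 L.
xylose: 1.44% w/v = 14.4 g/L → 14.4 × 0.091 L = 1.310 g
ferrous sulfate heptahydrate: 36.7 mg/L × 0.091 L = 3.340 mg
sucrose: 119 mmol/L × 342.3 g/mol × 0.091 L ÷ 1000 = 3.707 g
Tris-HCl: dilute stock: 15.6 mM × 91 mL ÷ 954 mM = 1.488 mL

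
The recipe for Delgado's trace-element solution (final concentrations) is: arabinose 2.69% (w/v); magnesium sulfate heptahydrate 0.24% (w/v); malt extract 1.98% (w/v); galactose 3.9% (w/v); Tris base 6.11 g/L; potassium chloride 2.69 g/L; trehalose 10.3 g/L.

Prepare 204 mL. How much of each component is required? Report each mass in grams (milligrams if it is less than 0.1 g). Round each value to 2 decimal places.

arabinose 5.49 g; magnesium sulfate heptahydrate 0.49 g; malt extract 4.04 g; galactose 7.96 g; Tris base 1.25 g; potassium chloride 0.55 g; trehalose 2.10 g

Target volume = 204 mL = 0.204 L.
arabinose: 2.69 g per 100 mL × 204 mL ÷ 100 = 5.49 g
magnesium sulfate heptahydrate: 0.24% w/v = 2.4 g/L → 2.4 × 0.204 L = 0.49 g
malt extract: 1.98% w/v = 19.8 g/L → 19.8 × 0.204 L = 4.04 g
galactose: 3.9 g per 100 mL × 204 mL ÷ 100 = 7.96 g
Tris base: 6.11 g/L × 0.204 L = 1.25 g
potassium chloride: 2.69 g/L × 0.204 L = 0.55 g
trehalose: 10.3 g/L × 0.204 L = 2.10 g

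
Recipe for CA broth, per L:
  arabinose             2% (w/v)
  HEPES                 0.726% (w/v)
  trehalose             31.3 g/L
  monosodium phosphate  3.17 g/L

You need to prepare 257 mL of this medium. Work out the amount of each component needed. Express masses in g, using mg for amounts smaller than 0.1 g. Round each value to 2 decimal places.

Scale factor relative to 1 L: 0.257.
arabinose: 2% w/v = 20 g/L → 20 × 0.257 L = 5.14 g
HEPES: 0.726% w/v = 7.26 g/L → 7.26 × 0.257 L = 1.87 g
trehalose: 31.3 g/L × 0.257 L = 8.04 g
monosodium phosphate: 3.17 g/L × 0.257 L = 0.81 g

arabinose 5.14 g; HEPES 1.87 g; trehalose 8.04 g; monosodium phosphate 0.81 g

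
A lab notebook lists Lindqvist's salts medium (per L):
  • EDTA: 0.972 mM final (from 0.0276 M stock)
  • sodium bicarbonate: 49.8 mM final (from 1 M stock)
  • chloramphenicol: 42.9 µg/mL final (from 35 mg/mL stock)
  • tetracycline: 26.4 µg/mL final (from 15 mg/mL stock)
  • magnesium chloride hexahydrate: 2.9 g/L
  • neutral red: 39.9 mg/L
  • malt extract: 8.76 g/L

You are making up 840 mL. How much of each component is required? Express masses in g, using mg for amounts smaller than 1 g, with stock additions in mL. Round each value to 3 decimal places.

Scale factor relative to 1 L: 0.84.
EDTA: V = C2·V2/C1 = 0.972 mM × 840 mL ÷ 27.6 mM = 29.583 mL
sodium bicarbonate: V = C2·V2/C1 = 49.8 mM × 840 mL ÷ 1000 mM = 41.832 mL
chloramphenicol: C1V1 = C2V2 → 42.9 µg/mL × 840 mL ÷ 35000 µg/mL = 1.030 mL
tetracycline: C1V1 = C2V2 → 26.4 µg/mL × 840 mL ÷ 15000 µg/mL = 1.478 mL
magnesium chloride hexahydrate: 2.9 g/L × 0.84 L = 2.436 g
neutral red: 39.9 mg/L × 0.84 L = 33.516 mg
malt extract: 8.76 g/L × 0.84 L = 7.358 g

EDTA 29.583 mL; sodium bicarbonate 41.832 mL; chloramphenicol 1.030 mL; tetracycline 1.478 mL; magnesium chloride hexahydrate 2.436 g; neutral red 33.516 mg; malt extract 7.358 g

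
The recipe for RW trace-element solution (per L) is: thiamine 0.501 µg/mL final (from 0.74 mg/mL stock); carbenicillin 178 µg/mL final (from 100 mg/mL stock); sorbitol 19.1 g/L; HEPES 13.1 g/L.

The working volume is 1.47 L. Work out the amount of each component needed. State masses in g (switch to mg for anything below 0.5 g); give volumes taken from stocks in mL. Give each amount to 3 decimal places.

thiamine 0.995 mL; carbenicillin 2.617 mL; sorbitol 28.077 g; HEPES 19.257 g

Working volume: 1.47 L.
thiamine: V = C2·V2/C1 = 0.501 µg/mL × 1470 mL ÷ 740 µg/mL = 0.995 mL
carbenicillin: dilute stock: 178 µg/mL × 1470 mL ÷ 100000 µg/mL = 2.617 mL
sorbitol: 19.1 g/L × 1.47 L = 28.077 g
HEPES: 13.1 g/L × 1.47 L = 19.257 g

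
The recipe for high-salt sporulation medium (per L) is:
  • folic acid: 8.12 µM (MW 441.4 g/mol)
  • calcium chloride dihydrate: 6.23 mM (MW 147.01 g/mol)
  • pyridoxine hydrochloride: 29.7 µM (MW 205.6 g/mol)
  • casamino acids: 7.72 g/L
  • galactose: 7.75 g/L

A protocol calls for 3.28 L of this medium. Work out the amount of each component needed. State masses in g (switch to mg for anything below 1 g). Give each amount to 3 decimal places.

folic acid 11.756 mg; calcium chloride dihydrate 3.004 g; pyridoxine hydrochloride 20.029 mg; casamino acids 25.322 g; galactose 25.420 g

Working volume: 3.28 L.
folic acid: 8.12 µmol/L × 441.4 g/mol × 3.28 L ÷ 1000 = 11.756 mg
calcium chloride dihydrate: 6.23 mmol/L × 147.01 g/mol × 3.28 L ÷ 1000 = 3.004 g
pyridoxine hydrochloride: 29.7 µmol/L × 205.6 g/mol × 3.28 L ÷ 1000 = 20.029 mg
casamino acids: 7.72 g/L × 3.28 L = 25.322 g
galactose: 7.75 g/L × 3.28 L = 25.420 g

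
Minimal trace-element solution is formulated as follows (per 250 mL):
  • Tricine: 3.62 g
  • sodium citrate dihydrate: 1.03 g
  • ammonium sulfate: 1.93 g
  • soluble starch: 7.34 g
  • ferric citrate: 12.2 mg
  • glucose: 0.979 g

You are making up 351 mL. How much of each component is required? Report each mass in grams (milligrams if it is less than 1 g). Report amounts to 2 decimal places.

Scale factor = 351 mL / 250 mL = 1.404.
Tricine: 3.62 g × (351 mL / 250 mL) = 5.08 g
sodium citrate dihydrate: 1.03 g × (351 mL / 250 mL) = 1.45 g
ammonium sulfate: 1.93 g × (351 mL / 250 mL) = 2.71 g
soluble starch: 7.34 g × (351 mL / 250 mL) = 10.31 g
ferric citrate: 12.2 mg × (351 mL / 250 mL) = 17.13 mg
glucose: 0.979 g × (351 mL / 250 mL) = 1.37 g

Tricine 5.08 g; sodium citrate dihydrate 1.45 g; ammonium sulfate 2.71 g; soluble starch 10.31 g; ferric citrate 17.13 mg; glucose 1.37 g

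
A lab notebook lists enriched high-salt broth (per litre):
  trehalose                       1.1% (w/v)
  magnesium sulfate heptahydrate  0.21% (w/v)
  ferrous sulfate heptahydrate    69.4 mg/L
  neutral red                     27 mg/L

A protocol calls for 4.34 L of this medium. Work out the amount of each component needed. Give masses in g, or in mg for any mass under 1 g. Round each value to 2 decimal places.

Scale factor relative to 1 L: 4.34.
trehalose: 1.1% w/v = 11 g/L → 11 × 4.34 L = 47.74 g
magnesium sulfate heptahydrate: 0.21 g per 100 mL × 4340 mL ÷ 100 = 9.11 g
ferrous sulfate heptahydrate: 69.4 mg/L × 4.34 L = 301.20 mg
neutral red: 27 mg/L × 4.34 L = 117.18 mg

trehalose 47.74 g; magnesium sulfate heptahydrate 9.11 g; ferrous sulfate heptahydrate 301.20 mg; neutral red 117.18 mg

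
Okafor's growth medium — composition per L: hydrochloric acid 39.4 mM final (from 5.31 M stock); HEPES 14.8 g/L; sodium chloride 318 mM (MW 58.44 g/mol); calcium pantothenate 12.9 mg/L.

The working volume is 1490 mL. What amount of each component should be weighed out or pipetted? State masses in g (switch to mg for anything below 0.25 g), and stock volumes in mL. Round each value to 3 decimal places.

Target volume = 1490 mL = 1.49 L.
hydrochloric acid: dilute stock: 39.4 mM × 1490 mL ÷ 5310 mM = 11.056 mL
HEPES: 14.8 g/L × 1.49 L = 22.052 g
sodium chloride: 318 mmol/L × 58.44 g/mol × 1.49 L ÷ 1000 = 27.690 g
calcium pantothenate: 12.9 mg/L × 1.49 L = 19.221 mg

hydrochloric acid 11.056 mL; HEPES 22.052 g; sodium chloride 27.690 g; calcium pantothenate 19.221 mg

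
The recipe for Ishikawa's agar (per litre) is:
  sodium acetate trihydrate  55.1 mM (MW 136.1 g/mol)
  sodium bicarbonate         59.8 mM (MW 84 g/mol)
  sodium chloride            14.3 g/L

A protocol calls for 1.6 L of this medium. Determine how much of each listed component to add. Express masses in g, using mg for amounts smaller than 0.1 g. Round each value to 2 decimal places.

Scale factor relative to 1 L: 1.6.
sodium acetate trihydrate: 55.1 mmol/L × 136.1 g/mol × 1.6 L ÷ 1000 = 12.00 g
sodium bicarbonate: 59.8 mmol/L × 84 g/mol × 1.6 L ÷ 1000 = 8.04 g
sodium chloride: 14.3 g/L × 1.6 L = 22.88 g

sodium acetate trihydrate 12.00 g; sodium bicarbonate 8.04 g; sodium chloride 22.88 g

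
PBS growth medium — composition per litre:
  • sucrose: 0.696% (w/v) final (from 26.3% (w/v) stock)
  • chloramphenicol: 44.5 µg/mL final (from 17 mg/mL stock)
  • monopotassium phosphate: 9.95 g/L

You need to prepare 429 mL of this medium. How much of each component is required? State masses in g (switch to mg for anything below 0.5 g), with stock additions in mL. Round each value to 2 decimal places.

sucrose 11.35 mL; chloramphenicol 1.12 mL; monopotassium phosphate 4.27 g

Scale factor relative to 1 L: 0.429.
sucrose: C1V1 = C2V2 → 0.696% ÷ 26.3% × 429 mL = 11.35 mL
chloramphenicol: dilute stock: 44.5 µg/mL × 429 mL ÷ 17000 µg/mL = 1.12 mL
monopotassium phosphate: 9.95 g/L × 0.429 L = 4.27 g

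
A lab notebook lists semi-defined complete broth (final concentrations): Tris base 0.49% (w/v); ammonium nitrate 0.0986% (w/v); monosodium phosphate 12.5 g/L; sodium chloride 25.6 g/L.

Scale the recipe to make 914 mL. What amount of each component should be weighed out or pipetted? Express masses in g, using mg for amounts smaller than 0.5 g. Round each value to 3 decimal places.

Working volume: 914 mL = 0.914 L.
Tris base: 0.49 g per 100 mL × 914 mL ÷ 100 = 4.479 g
ammonium nitrate: 0.0986 g per 100 mL × 914 mL ÷ 100 = 0.901 g
monosodium phosphate: 12.5 g/L × 0.914 L = 11.425 g
sodium chloride: 25.6 g/L × 0.914 L = 23.398 g

Tris base 4.479 g; ammonium nitrate 0.901 g; monosodium phosphate 11.425 g; sodium chloride 23.398 g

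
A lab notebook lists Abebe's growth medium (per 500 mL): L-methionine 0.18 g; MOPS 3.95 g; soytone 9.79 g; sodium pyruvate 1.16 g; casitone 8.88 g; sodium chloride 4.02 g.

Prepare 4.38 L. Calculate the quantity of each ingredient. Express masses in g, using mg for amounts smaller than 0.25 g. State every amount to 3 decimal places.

Scale factor = 4380 mL / 500 mL = 8.76.
L-methionine: 0.18 g × (4380 mL / 500 mL) = 1.577 g
MOPS: 3.95 g × (4380 mL / 500 mL) = 34.602 g
soytone: 9.79 g × (4380 mL / 500 mL) = 85.760 g
sodium pyruvate: 1.16 g × (4380 mL / 500 mL) = 10.162 g
casitone: 8.88 g × (4380 mL / 500 mL) = 77.789 g
sodium chloride: 4.02 g × (4380 mL / 500 mL) = 35.215 g

L-methionine 1.577 g; MOPS 34.602 g; soytone 85.760 g; sodium pyruvate 10.162 g; casitone 77.789 g; sodium chloride 35.215 g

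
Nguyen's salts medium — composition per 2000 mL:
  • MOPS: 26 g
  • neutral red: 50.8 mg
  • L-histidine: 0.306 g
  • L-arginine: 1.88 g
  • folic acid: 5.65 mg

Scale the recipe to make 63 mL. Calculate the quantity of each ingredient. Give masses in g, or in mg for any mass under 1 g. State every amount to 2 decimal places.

Scale factor = 63 mL / 2000 mL = 0.0315.
MOPS: 26 g × (63 mL / 2000 mL) = 0.819 g = 819.00 mg
neutral red: 50.8 mg × (63 mL / 2000 mL) = 1.60 mg
L-histidine: 0.306 g × (63 mL / 2000 mL) = 0.009639 g = 9.64 mg
L-arginine: 1.88 g × (63 mL / 2000 mL) = 0.05922 g = 59.22 mg
folic acid: 5.65 mg × (63 mL / 2000 mL) = 0.18 mg

MOPS 819.00 mg; neutral red 1.60 mg; L-histidine 9.64 mg; L-arginine 59.22 mg; folic acid 0.18 mg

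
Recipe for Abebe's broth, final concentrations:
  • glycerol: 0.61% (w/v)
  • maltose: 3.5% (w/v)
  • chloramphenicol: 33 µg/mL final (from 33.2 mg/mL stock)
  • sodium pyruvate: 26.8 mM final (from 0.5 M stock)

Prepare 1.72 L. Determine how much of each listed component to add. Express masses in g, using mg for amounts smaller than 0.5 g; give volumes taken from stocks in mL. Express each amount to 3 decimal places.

glycerol 10.492 g; maltose 60.200 g; chloramphenicol 1.710 mL; sodium pyruvate 92.192 mL

Working volume: 1.72 L.
glycerol: 0.61% w/v = 6.1 g/L → 6.1 × 1.72 L = 10.492 g
maltose: 3.5% w/v = 35 g/L → 35 × 1.72 L = 60.200 g
chloramphenicol: V = C2·V2/C1 = 33 µg/mL × 1720 mL ÷ 33200 µg/mL = 1.710 mL
sodium pyruvate: dilute stock: 26.8 mM × 1720 mL ÷ 500 mM = 92.192 mL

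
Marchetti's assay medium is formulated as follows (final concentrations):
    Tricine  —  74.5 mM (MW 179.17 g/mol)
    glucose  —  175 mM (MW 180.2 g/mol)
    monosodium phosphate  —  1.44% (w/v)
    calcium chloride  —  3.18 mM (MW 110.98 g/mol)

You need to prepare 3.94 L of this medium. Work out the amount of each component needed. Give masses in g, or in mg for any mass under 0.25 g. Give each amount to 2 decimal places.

Scale factor relative to 1 L: 3.94.
Tricine: 74.5 mmol/L × 179.17 g/mol × 3.94 L ÷ 1000 = 52.59 g
glucose: 175 mmol/L × 180.2 g/mol × 3.94 L ÷ 1000 = 124.25 g
monosodium phosphate: 1.44% w/v = 14.4 g/L → 14.4 × 3.94 L = 56.74 g
calcium chloride: 3.18 mmol/L × 110.98 g/mol × 3.94 L ÷ 1000 = 1.39 g

Tricine 52.59 g; glucose 124.25 g; monosodium phosphate 56.74 g; calcium chloride 1.39 g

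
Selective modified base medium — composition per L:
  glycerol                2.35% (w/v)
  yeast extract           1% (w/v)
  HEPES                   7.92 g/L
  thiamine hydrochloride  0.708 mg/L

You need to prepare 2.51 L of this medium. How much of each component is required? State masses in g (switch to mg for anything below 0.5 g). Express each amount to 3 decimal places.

Scale factor relative to 1 L: 2.51.
glycerol: 2.35 g per 100 mL × 2510 mL ÷ 100 = 58.985 g
yeast extract: 1 g per 100 mL × 2510 mL ÷ 100 = 25.100 g
HEPES: 7.92 g/L × 2.51 L = 19.879 g
thiamine hydrochloride: 0.708 mg/L × 2.51 L = 1.777 mg

glycerol 58.985 g; yeast extract 25.100 g; HEPES 19.879 g; thiamine hydrochloride 1.777 mg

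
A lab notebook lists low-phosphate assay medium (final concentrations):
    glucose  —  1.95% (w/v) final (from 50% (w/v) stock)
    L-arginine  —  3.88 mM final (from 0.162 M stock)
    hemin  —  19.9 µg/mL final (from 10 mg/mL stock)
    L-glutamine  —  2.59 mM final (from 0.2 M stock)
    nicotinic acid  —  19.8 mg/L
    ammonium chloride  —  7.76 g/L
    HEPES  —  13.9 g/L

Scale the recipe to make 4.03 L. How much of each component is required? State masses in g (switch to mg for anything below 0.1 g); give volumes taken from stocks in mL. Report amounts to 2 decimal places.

glucose 157.17 mL; L-arginine 96.52 mL; hemin 8.02 mL; L-glutamine 52.19 mL; nicotinic acid 79.79 mg; ammonium chloride 31.27 g; HEPES 56.02 g

Scale factor relative to 1 L: 4.03.
glucose: C1V1 = C2V2 → 1.95% ÷ 50% × 4030 mL = 157.17 mL
L-arginine: V = C2·V2/C1 = 3.88 mM × 4030 mL ÷ 162 mM = 96.52 mL
hemin: C1V1 = C2V2 → 19.9 µg/mL × 4030 mL ÷ 10000 µg/mL = 8.02 mL
L-glutamine: C1V1 = C2V2 → 2.59 mM × 4030 mL ÷ 200 mM = 52.19 mL
nicotinic acid: 19.8 mg/L × 4.03 L = 79.79 mg
ammonium chloride: 7.76 g/L × 4.03 L = 31.27 g
HEPES: 13.9 g/L × 4.03 L = 56.02 g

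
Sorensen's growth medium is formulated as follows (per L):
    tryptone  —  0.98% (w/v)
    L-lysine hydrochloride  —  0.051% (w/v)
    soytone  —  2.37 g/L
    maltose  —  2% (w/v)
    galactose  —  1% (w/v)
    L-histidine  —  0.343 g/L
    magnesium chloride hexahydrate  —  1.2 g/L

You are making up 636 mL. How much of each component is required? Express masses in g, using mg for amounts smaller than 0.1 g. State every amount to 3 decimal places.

tryptone 6.233 g; L-lysine hydrochloride 0.324 g; soytone 1.507 g; maltose 12.720 g; galactose 6.360 g; L-histidine 0.218 g; magnesium chloride hexahydrate 0.763 g

Working volume: 636 mL = 0.636 L.
tryptone: 0.98 g per 100 mL × 636 mL ÷ 100 = 6.233 g
L-lysine hydrochloride: 0.051 g per 100 mL × 636 mL ÷ 100 = 0.324 g
soytone: 2.37 g/L × 0.636 L = 1.507 g
maltose: 2 g per 100 mL × 636 mL ÷ 100 = 12.720 g
galactose: 1% w/v = 10 g/L → 10 × 0.636 L = 6.360 g
L-histidine: 0.343 g/L × 0.636 L = 0.218 g
magnesium chloride hexahydrate: 1.2 g/L × 0.636 L = 0.763 g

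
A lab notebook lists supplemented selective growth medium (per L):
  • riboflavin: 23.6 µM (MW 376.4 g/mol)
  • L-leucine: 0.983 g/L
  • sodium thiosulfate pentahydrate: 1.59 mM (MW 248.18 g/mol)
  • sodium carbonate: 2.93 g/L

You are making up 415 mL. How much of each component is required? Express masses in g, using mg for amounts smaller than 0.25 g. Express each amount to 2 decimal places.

riboflavin 3.69 mg; L-leucine 0.41 g; sodium thiosulfate pentahydrate 163.76 mg; sodium carbonate 1.22 g

Target volume = 415 mL = 0.415 L.
riboflavin: 23.6 µmol/L × 376.4 g/mol × 0.415 L ÷ 1000 = 3.69 mg
L-leucine: 0.983 g/L × 0.415 L = 0.41 g
sodium thiosulfate pentahydrate: 1.59 mmol/L × 248.18 mg/mmol × 0.415 L = 163.76 mg
sodium carbonate: 2.93 g/L × 0.415 L = 1.22 g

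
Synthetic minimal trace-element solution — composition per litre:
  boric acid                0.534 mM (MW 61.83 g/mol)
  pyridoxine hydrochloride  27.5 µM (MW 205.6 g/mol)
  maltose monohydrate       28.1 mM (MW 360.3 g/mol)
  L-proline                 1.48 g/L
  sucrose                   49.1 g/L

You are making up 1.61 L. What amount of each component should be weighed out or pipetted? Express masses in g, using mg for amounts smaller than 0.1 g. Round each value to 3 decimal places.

boric acid 53.158 mg; pyridoxine hydrochloride 9.103 mg; maltose monohydrate 16.300 g; L-proline 2.383 g; sucrose 79.051 g

Working volume: 1.61 L.
boric acid: 0.534 mmol/L × 61.83 mg/mmol × 1.61 L = 53.158 mg
pyridoxine hydrochloride: 27.5 µmol/L × 205.6 g/mol × 1.61 L ÷ 1000 = 9.103 mg
maltose monohydrate: 28.1 mmol/L × 360.3 g/mol × 1.61 L ÷ 1000 = 16.300 g
L-proline: 1.48 g/L × 1.61 L = 2.383 g
sucrose: 49.1 g/L × 1.61 L = 79.051 g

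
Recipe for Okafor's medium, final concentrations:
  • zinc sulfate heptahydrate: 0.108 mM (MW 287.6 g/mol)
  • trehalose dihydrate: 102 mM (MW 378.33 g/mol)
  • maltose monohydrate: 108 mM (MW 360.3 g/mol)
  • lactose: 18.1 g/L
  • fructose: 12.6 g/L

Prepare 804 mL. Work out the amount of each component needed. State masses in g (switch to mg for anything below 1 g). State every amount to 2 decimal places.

zinc sulfate heptahydrate 24.97 mg; trehalose dihydrate 31.03 g; maltose monohydrate 31.29 g; lactose 14.55 g; fructose 10.13 g

Working volume: 804 mL = 0.804 L.
zinc sulfate heptahydrate: 0.108 mmol/L × 287.6 mg/mmol × 0.804 L = 24.97 mg
trehalose dihydrate: 102 mmol/L × 378.33 g/mol × 0.804 L ÷ 1000 = 31.03 g
maltose monohydrate: 108 mmol/L × 360.3 g/mol × 0.804 L ÷ 1000 = 31.29 g
lactose: 18.1 g/L × 0.804 L = 14.55 g
fructose: 12.6 g/L × 0.804 L = 10.13 g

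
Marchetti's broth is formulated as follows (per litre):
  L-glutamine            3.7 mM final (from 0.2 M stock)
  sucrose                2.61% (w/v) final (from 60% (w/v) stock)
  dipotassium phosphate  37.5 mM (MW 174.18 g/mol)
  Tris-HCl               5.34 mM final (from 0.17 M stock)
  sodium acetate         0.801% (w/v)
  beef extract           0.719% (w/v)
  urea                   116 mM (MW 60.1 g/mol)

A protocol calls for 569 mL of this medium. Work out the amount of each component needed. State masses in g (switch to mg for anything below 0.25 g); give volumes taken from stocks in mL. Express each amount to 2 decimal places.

Target volume = 569 mL = 0.569 L.
L-glutamine: C1V1 = C2V2 → 3.7 mM × 569 mL ÷ 200 mM = 10.53 mL
sucrose: dilute stock: 2.61% ÷ 60% × 569 mL = 24.75 mL
dipotassium phosphate: 37.5 mmol/L × 174.18 g/mol × 0.569 L ÷ 1000 = 3.72 g
Tris-HCl: C1V1 = C2V2 → 5.34 mM × 569 mL ÷ 170 mM = 17.87 mL
sodium acetate: 0.801% w/v = 8.01 g/L → 8.01 × 0.569 L = 4.56 g
beef extract: 0.719 g per 100 mL × 569 mL ÷ 100 = 4.09 g
urea: 116 mmol/L × 60.1 g/mol × 0.569 L ÷ 1000 = 3.97 g

L-glutamine 10.53 mL; sucrose 24.75 mL; dipotassium phosphate 3.72 g; Tris-HCl 17.87 mL; sodium acetate 4.56 g; beef extract 4.09 g; urea 3.97 g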